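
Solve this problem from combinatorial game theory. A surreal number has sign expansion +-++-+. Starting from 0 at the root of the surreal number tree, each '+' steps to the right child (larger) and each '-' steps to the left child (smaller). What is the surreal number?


Sign expansion: +-++-+
Rule: track bounds (lo, hi), initially (-inf, +inf). On '+', the current value becomes lo and we move to the simplest number in (value, hi): value + 1 if hi = +inf, otherwise the midpoint (value + hi)/2. On '-', the current value becomes hi and we move to value - 1 if lo = -inf, otherwise the midpoint (lo + value)/2.
Start at 0.
Step 1: sign = +, move right. Bounds: (0, +inf). Value = 1
Step 2: sign = -, move left. Bounds: (0, 1). Value = 1/2
Step 3: sign = +, move right. Bounds: (1/2, 1). Value = 3/4
Step 4: sign = +, move right. Bounds: (3/4, 1). Value = 7/8
Step 5: sign = -, move left. Bounds: (3/4, 7/8). Value = 13/16
Step 6: sign = +, move right. Bounds: (13/16, 7/8). Value = 27/32
The surreal number with sign expansion +-++-+ is 27/32.

27/32


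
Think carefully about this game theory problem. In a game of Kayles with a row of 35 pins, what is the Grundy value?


Kayles: a move removes 1 or 2 adjacent pins from a contiguous row.
Removing pins from a row of k leaves two independent rows (a, b) with a + b = k - 1 (one pin) or a + b = k - 2 (two pins); an end removal gives a = 0.
By Sprague-Grundy, G(k) = mex{ G(a) XOR G(b) } over all these splits. G(0) = 0.
G(1): splits (0,0):0^0=0 -> mex({0}) = 1
G(2): splits (0,1):0^1=1 (0,0):0^0=0 -> mex({0, 1}) = 2
G(3): splits (0,2):0^2=2 (1,1):1^1=0 (0,1):0^1=1 -> mex({0, 1, 2}) = 3
G(4): splits (0,3):0^3=3 (1,2):1^2=3 (0,2):0^2=2 (1,1):1^1=0 -> mex({0, 2, 3}) = 1
G(5): splits (0,4):0^1=1 (1,3):1^3=2 (2,2):2^2=0 (0,3):0^3=3 (1,2):1^2=3 -> mex({0, 1, 2, 3}) = 4
G(6) = mex({0, 1, 2, 4}) = 3
G(7) = mex({0, 1, 3, 4, 5}) = 2
G(8) = mex({0, 2, 3, 5, 6}) = 1
G(9) = mex({0, 1, 2, 3, 6, 7}) = 4
G(10) = mex({0, 1, 3, 4, 5, 7}) = 2
G(11) = mex({0, 1, 2, 3, 4, 5}) = 6
G(12) = mex({0, 1, 2, 3, 5, 6, 7}) = 4
G(13) = mex({0, 2, 3, 4, 6, 7}) = 1
G(14) = mex({0, 1, 4, 5, 6, 7}) = 2
G(15) = mex({0, 1, 2, 3, 4, 5, 6}) = 7
G(16) = mex({0, 2, 3, 5, 6, 7}) = 1
G(17) = mex({0, 1, 2, 3, 5, 6, 7}) = 4
G(18) = mex({0, 1, 2, 4, 5, 6}) = 3
G(19) = mex({0, 1, 3, 4, 5, 7}) = 2
G(20) = mex({0, 2, 3, 4, 5, 6, 7}) = 1
G(21) = mex({0, 1, 2, 3, 5, 6, 7}) = 4
G(22) = mex({0, 1, 2, 3, 4, 5, 7}) = 6
G(23) = mex({0, 1, 2, 3, 4, 5, 6}) = 7
G(24) = mex({0, 1, 2, 3, 5, 6, 7}) = 4
G(25) = mex({0, 2, 3, 4, 6, 7}) = 1
G(26) = mex({0, 1, 3, 4, 5, 6, 7}) = 2
G(27) = mex({0, 1, 2, 3, 4, 5, 6, 7}) = 8
G(28) = mex({0, 1, 2, 3, 4, 6, 7, 8}) = 5
G(29) = mex({0, 1, 2, 3, 5, 6, 7, 8, 9}) = 4
G(30) = mex({0, 1, 2, 3, 4, 5, 6, 9, 10}) = 7
G(31) = mex({0, 1, 3, 4, 5, 7, 10, 11}) = 2
G(32) = mex({0, 2, 3, 4, 5, 6, 7, 9, 11}) = 1
G(33) = mex({0, 1, 2, 3, 4, 5, 6, 7, 9, 12}) = 8
G(34) = mex({0, 1, 2, 3, 4, 5, 7, 8, 11, 12}) = 6
G(35) = mex({0, 1, 2, 3, 4, 5, 6, 8, 9, 10, 11}) = 7
Therefore G(35) = 7.

7


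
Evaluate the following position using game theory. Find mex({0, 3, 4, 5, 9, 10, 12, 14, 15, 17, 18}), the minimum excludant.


Set = {0, 3, 4, 5, 9, 10, 12, 14, 15, 17, 18}
0 is in the set.
1 is NOT in the set. This is the mex.
mex = 1

1


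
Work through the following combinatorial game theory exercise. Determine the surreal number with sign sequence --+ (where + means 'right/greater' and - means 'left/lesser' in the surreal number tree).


Sign expansion: --+
Rule: track bounds (lo, hi), initially (-inf, +inf). On '+', the current value becomes lo and we move to the simplest number in (value, hi): value + 1 if hi = +inf, otherwise the midpoint (value + hi)/2. On '-', the current value becomes hi and we move to value - 1 if lo = -inf, otherwise the midpoint (lo + value)/2.
Start at 0.
Step 1: sign = -, move left. Bounds: (-inf, 0). Value = -1
Step 2: sign = -, move left. Bounds: (-inf, -1). Value = -2
Step 3: sign = +, move right. Bounds: (-2, -1). Value = -3/2
The surreal number with sign expansion --+ is -3/2.

-3/2


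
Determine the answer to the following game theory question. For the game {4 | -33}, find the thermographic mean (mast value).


Game = {4 | -33}, a switch {a | b} with numbers a > b.
Its thermograph has left wall a - t and right wall b + t, which meet at t = (a - b)/2, where both equal (a + b)/2. So the mast (mean value) is at (a + b)/2.
Mean = (4 + (-33))/2 = -29/2 = -29/2

-29/2


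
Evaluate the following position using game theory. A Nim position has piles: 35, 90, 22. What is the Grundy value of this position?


We need the XOR (exclusive or) of all pile sizes.
After XOR-ing pile 1 (size 35): 0 XOR 35 = 35
After XOR-ing pile 2 (size 90): 35 XOR 90 = 121
After XOR-ing pile 3 (size 22): 121 XOR 22 = 111
The Nim-value of this position is 111.

111


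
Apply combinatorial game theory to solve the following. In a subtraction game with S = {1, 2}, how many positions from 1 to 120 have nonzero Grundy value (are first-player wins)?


Subtraction set S = {1, 2}, so G(n) = n mod 3.
G(n) = 0 when n is a multiple of 3.
Multiples of 3 in [1, 120]: 40
N-positions (nonzero Grundy) = 120 - 40 = 80

80


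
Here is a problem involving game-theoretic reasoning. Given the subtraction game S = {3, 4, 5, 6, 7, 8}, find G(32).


The subtraction set is S = {3, 4, 5, 6, 7, 8}.
G(k) = mex{ G(k - s) : s in S, s <= k }. We compute iteratively: G(0) = 0.
G(1) = mex({}) = 0
G(2) = mex({}) = 0
G(3) = mex({0}) = 1
G(4) = mex({0}) = 1
G(5) = mex({0}) = 1
G(6) = mex({0, 1}) = 2
G(7) = mex({0, 1}) = 2
G(8) = mex({0, 1}) = 2
G(9) = mex({0, 1, 2}) = 3
G(10) = mex({0, 1, 2}) = 3
G(11) = mex({1, 2}) = 0
G(12) = mex({1, 2, 3}) = 0
G(13) = mex({1, 2, 3}) = 0
G(14) = mex({0, 2, 3}) = 1
G(15) = mex({0, 2, 3}) = 1
G(16) = mex({0, 2, 3}) = 1
G(17) = mex({0, 1, 3}) = 2
G(18) = mex({0, 1, 3}) = 2
Observe that G(11)..G(18) = 0, 0, 0, 1, 1, 1, 2, 2 repeats G(0)..G(7) = 0, 0, 0, 1, 1, 1, 2, 2.
For k >= max(S) = 8, G(k) is determined by the previous 8 values G(k-8)..G(k-1); a window of 8 consecutive values has recurred shifted by 11, so by induction G(k + 11) = G(k) for all k >= 0: the sequence is periodic from the start with period 11.
One period: G(0..10) = 0, 0, 0, 1, 1, 1, 2, 2, 2, 3, 3.
32 mod 11 = 10, so G(32) = G(10) = 3.

3


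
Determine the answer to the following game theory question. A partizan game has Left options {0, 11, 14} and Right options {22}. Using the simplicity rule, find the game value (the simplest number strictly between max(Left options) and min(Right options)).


Left options: {0, 11, 14}, max = 14
Right options: {22}, min = 22
All options are numbers and max(Left) < min(Right), so by the simplicity theorem the value is the simplest (earliest-born) number strictly between 14 and 22.
Integers 15 through 21 all lie strictly between 14 and 22.
Among integers, the simplest (lowest birthday = smallest |n|; 0 is born on day 0, +-n on day n) is 15.
No non-integer in the interval can be simpler: if x is a non-integer in the interval, then floor(x) or ceil(x) also lies in the interval (the interval contains an integer), and both are proper prefixes of x's sign expansion, i.e. born earlier. So the game value is 15.
Game value = 15

15


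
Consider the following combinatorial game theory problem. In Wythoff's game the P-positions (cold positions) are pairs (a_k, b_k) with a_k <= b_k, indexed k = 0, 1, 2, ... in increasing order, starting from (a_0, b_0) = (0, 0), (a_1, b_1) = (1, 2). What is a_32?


By Wythoff's theorem, a_k = floor(k * phi) and b_k = floor(k * phi^2) = a_k + k, where phi = (1 + sqrt(5))/2 is the golden ratio.
phi = (1 + sqrt(5))/2 = 1.618034
k = 32
k * phi = 32 * 1.618034 = 51.777088
a_32 = floor(k * phi) = 51

51


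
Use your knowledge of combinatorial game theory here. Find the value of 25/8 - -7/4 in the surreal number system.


x = 25/8, y = -7/4
Converting to common denominator: 8
x = 25/8, y = -14/8
x - y = 25/8 - -7/4 = 39/8

39/8


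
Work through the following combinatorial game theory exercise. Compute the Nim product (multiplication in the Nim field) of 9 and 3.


Nim multiplication is bilinear over XOR: (u XOR v) * w = (u*w) XOR (v*w).
So we split each operand into its bit components and XOR the pairwise Nim products.
9 = 1 + 8 (as XOR of powers of 2).
3 = 1 + 2 (as XOR of powers of 2).
Using the standard Nim-product table on single bits:
  2*2 = 3,   2*4 = 8,   2*8 = 12,
  4*4 = 6,   4*8 = 11,  8*8 = 13,
and  1*x = x (identity), k*l = l*k (commutative).
Pairwise Nim products:
  1 * 1 = 1
  1 * 2 = 2
  8 * 1 = 8
  8 * 2 = 12
XOR them: 1 XOR 2 XOR 8 XOR 12 = 7.
Result: 9 * 3 = 7 (in Nim).

7


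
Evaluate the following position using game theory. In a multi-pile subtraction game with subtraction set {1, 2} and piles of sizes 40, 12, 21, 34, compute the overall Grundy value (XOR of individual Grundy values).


Subtraction set: {1, 2}
For this subtraction set, G(n) = n mod 3 (period = max + 1 = 3).
Pile 1 (size 40): G(40) = 40 mod 3 = 1
Pile 2 (size 12): G(12) = 12 mod 3 = 0
Pile 3 (size 21): G(21) = 21 mod 3 = 0
Pile 4 (size 34): G(34) = 34 mod 3 = 1
Total Grundy value = XOR of all: 1 XOR 0 XOR 0 XOR 1 = 0

0


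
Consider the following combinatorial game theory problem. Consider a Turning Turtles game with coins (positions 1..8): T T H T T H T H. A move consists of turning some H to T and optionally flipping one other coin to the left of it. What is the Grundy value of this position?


Coins: T T H T T H T H
Key fact: a single head at position k behaves exactly like a Nim heap of size k (turning it to T and optionally flipping a coin at j < k corresponds to moving the heap from k to j, or to 0), and heads combine as a disjunctive sum (two heads at the same place would cancel, matching j XOR j = 0). So the Nim-value is the XOR of the 1-indexed positions of the heads.
Face-up positions (1-indexed): [3, 6, 8]
XOR 0 with 3: 0 XOR 3 = 3
XOR 3 with 6: 3 XOR 6 = 5
XOR 5 with 8: 5 XOR 8 = 13
Nim-value = 13

13


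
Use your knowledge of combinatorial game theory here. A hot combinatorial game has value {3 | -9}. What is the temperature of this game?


The game is {3 | -9}, a switch {a | b} with numbers a > b.
Cooling {a | b} by t gives {a - t | b + t}, which stops being hot when a - t = b + t, i.e. at t = (a - b)/2. So the temperature of a switch is (a - b)/2.
Temperature = (Left option - Right option) / 2
= (3 - (-9)) / 2
= 12 / 2
= 6

6


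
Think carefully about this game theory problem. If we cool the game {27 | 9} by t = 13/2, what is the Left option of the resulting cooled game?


Original game: {27 | 9} (a switch {a | b} with a > b).
Cooling by t (for t below the temperature (a - b)/2 = 9) taxes each move by t: {a | b} cooled by t is {a - t | b + t}.
Cooling amount: t = 13/2
Cooled Left option: 27 - 13/2 = 41/2
Cooled Right option: 9 + 13/2 = 31/2
Cooled game: {41/2 | 31/2}
Left option = 41/2

41/2


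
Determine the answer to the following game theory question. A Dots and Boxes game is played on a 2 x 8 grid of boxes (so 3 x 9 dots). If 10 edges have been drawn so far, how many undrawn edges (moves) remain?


Grid: 2 x 8 boxes, i.e. 3 rows and 9 columns of dots.
Horizontal edges: (rows + 1) * cols = 3 * 8 = 24
Vertical edges: rows * (cols + 1) = 2 * 9 = 18
Total edges: 24 + 18 = 42
Edges drawn: 10
Remaining: 42 - 10 = 32

32


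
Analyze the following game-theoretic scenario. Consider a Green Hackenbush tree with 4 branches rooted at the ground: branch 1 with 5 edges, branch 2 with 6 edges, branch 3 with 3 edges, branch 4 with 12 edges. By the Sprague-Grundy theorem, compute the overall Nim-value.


The tree has 4 branches from the ground vertex.
In Green Hackenbush, the Nim-value of a simple path of length k is k.
Branch 1: length 5, Nim-value = 5
Branch 2: length 6, Nim-value = 6
Branch 3: length 3, Nim-value = 3
Branch 4: length 12, Nim-value = 12
Total Nim-value = XOR of all branch values:
0 XOR 5 = 5
5 XOR 6 = 3
3 XOR 3 = 0
0 XOR 12 = 12
Nim-value of the tree = 12

12


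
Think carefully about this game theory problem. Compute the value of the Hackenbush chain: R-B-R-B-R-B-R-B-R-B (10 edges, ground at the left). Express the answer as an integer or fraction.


Edges (from ground): R-B-R-B-R-B-R-B-R-B
By Berlekamp's sign-expansion rule, a Blue-Red Hackenbush stalk has the value of the surreal number whose sign sequence is the edge sequence with B -> + and R -> -.
Sign sequence: -+-+-+-+-+
Trace the sign expansion in the surreal number tree, starting from 0:
Edge 1: R (sign -) -> bounds (-inf, 0), value = -1
Edge 2: B (sign +) -> bounds (-1, 0), value = -1/2
Edge 3: R (sign -) -> bounds (-1, -1/2), value = -3/4
Edge 4: B (sign +) -> bounds (-3/4, -1/2), value = -5/8
Edge 5: R (sign -) -> bounds (-3/4, -5/8), value = -11/16
Edge 6: B (sign +) -> bounds (-11/16, -5/8), value = -21/32
Edge 7: R (sign -) -> bounds (-11/16, -21/32), value = -43/64
Edge 8: B (sign +) -> bounds (-43/64, -21/32), value = -85/128
Edge 9: R (sign -) -> bounds (-43/64, -85/128), value = -171/256
Edge 10: B (sign +) -> bounds (-171/256, -85/128), value = -341/512
Game value = -341/512

-341/512


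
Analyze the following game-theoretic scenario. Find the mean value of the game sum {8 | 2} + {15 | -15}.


G1 = {8 | 2}, G2 = {15 | -15}
Each is a switch {a | b} with numbers a > b; its mean value is (a + b)/2, and mean value is additive over game sums: m(G1 + G2) = m(G1) + m(G2).
Mean of G1 = (8 + (2))/2 = 10/2 = 5
Mean of G2 = (15 + (-15))/2 = 0/2 = 0
Mean of G1 + G2 = 5 + 0 = 5

5


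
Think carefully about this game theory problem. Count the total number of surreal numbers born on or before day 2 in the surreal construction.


Day 0: {|} = 0 is born. Count = 1.
Day n: the number of surreal numbers born by day n is 2^(n+1) - 1.
By day 0: 2^1 - 1 = 1
By day 1: 2^2 - 1 = 3
By day 2: 2^3 - 1 = 7
By day 2: 7 surreal numbers.

7


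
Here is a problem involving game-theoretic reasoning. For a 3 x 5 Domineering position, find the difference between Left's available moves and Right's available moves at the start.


Board is 3 x 5 (rows x cols).
Left (vertical) placements: (rows-1) * cols = 2 * 5 = 10
Right (horizontal) placements: rows * (cols-1) = 3 * 4 = 12
Advantage = Left - Right = 10 - 12 = -2

-2


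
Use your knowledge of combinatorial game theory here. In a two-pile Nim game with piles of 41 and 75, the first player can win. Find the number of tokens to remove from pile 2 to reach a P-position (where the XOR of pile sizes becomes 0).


Piles: 41 and 75
Current XOR: 41 XOR 75 = 98 (non-zero, so this is an N-position).
To make the XOR zero, we need to find a move that balances the piles.
For pile 2 (size 75): target = 75 XOR 98 = 41
We reduce pile 2 from 75 to 41.
Tokens removed: 75 - 41 = 34
Verification: 41 XOR 41 = 0

34


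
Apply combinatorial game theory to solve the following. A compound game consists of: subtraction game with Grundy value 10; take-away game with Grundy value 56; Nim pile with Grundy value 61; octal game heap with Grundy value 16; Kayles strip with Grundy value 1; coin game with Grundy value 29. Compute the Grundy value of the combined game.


By the Sprague-Grundy theorem, the Grundy value of a sum of games is the XOR of individual Grundy values.
subtraction game: Grundy value = 10. Running XOR: 0 XOR 10 = 10
take-away game: Grundy value = 56. Running XOR: 10 XOR 56 = 50
Nim pile: Grundy value = 61. Running XOR: 50 XOR 61 = 15
octal game heap: Grundy value = 16. Running XOR: 15 XOR 16 = 31
Kayles strip: Grundy value = 1. Running XOR: 31 XOR 1 = 30
coin game: Grundy value = 29. Running XOR: 30 XOR 29 = 3
The combined Grundy value is 3.

3


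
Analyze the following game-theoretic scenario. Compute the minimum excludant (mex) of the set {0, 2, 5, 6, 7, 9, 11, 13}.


Set = {0, 2, 5, 6, 7, 9, 11, 13}
0 is in the set.
1 is NOT in the set. This is the mex.
mex = 1

1


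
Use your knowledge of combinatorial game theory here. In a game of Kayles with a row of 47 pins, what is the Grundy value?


Kayles: a move removes 1 or 2 adjacent pins from a contiguous row.
Removing pins from a row of k leaves two independent rows (a, b) with a + b = k - 1 (one pin) or a + b = k - 2 (two pins); an end removal gives a = 0.
By Sprague-Grundy, G(k) = mex{ G(a) XOR G(b) } over all these splits. G(0) = 0.
G(1): splits (0,0):0^0=0 -> mex({0}) = 1
G(2): splits (0,1):0^1=1 (0,0):0^0=0 -> mex({0, 1}) = 2
G(3): splits (0,2):0^2=2 (1,1):1^1=0 (0,1):0^1=1 -> mex({0, 1, 2}) = 3
G(4): splits (0,3):0^3=3 (1,2):1^2=3 (0,2):0^2=2 (1,1):1^1=0 -> mex({0, 2, 3}) = 1
G(5): splits (0,4):0^1=1 (1,3):1^3=2 (2,2):2^2=0 (0,3):0^3=3 (1,2):1^2=3 -> mex({0, 1, 2, 3}) = 4
G(6) = mex({0, 1, 2, 4}) = 3
G(7) = mex({0, 1, 3, 4, 5}) = 2
G(8) = mex({0, 2, 3, 5, 6}) = 1
G(9) = mex({0, 1, 2, 3, 6, 7}) = 4
G(10) = mex({0, 1, 3, 4, 5, 7}) = 2
G(11) = mex({0, 1, 2, 3, 4, 5}) = 6
G(12) = mex({0, 1, 2, 3, 5, 6, 7}) = 4
G(13) = mex({0, 2, 3, 4, 6, 7}) = 1
G(14) = mex({0, 1, 4, 5, 6, 7}) = 2
G(15) = mex({0, 1, 2, 3, 4, 5, 6}) = 7
G(16) = mex({0, 2, 3, 5, 6, 7}) = 1
G(17) = mex({0, 1, 2, 3, 5, 6, 7}) = 4
G(18) = mex({0, 1, 2, 4, 5, 6}) = 3
G(19) = mex({0, 1, 3, 4, 5, 7}) = 2
G(20) = mex({0, 2, 3, 4, 5, 6, 7}) = 1
G(21) = mex({0, 1, 2, 3, 5, 6, 7}) = 4
G(22) = mex({0, 1, 2, 3, 4, 5, 7}) = 6
G(23) = mex({0, 1, 2, 3, 4, 5, 6}) = 7
G(24) = mex({0, 1, 2, 3, 5, 6, 7}) = 4
G(25) = mex({0, 2, 3, 4, 6, 7}) = 1
G(26) = mex({0, 1, 3, 4, 5, 6, 7}) = 2
G(27) = mex({0, 1, 2, 3, 4, 5, 6, 7}) = 8
G(28) = mex({0, 1, 2, 3, 4, 6, 7, 8}) = 5
G(29) = mex({0, 1, 2, 3, 5, 6, 7, 8, 9}) = 4
G(30) = mex({0, 1, 2, 3, 4, 5, 6, 9, 10}) = 7
G(31) = mex({0, 1, 3, 4, 5, 7, 10, 11}) = 2
G(32) = mex({0, 2, 3, 4, 5, 6, 7, 9, 11}) = 1
G(33) = mex({0, 1, 2, 3, 4, 5, 6, 7, 9, 12}) = 8
G(34) = mex({0, 1, 2, 3, 4, 5, 7, 8, 11, 12}) = 6
G(35) = mex({0, 1, 2, 3, 4, 5, 6, 8, 9, 10, 11}) = 7
G(36) = mex({0, 1, 2, 3, 5, 6, 7, 9, 10}) = 4
G(37) = mex({0, 2, 3, 4, 6, 7, 9, 10, 11, 12}) = 1
G(38) = mex({0, 1, 3, 4, 5, 6, 7, 9, 10, 11, 12}) = 2
G(39) = mex({0, 1, 2, 4, 5, 6, 7, 9, 10, 12, 14}) = 3
G(40) = mex({0, 2, 3, 4, 6, 7, 11, 12, 14}) = 1
G(41) = mex({0, 1, 2, 3, 5, 6, 7, 9, 10, 11, 12}) = 4
G(42) = mex({0, 1, 2, 3, 4, 5, 6, 9, 10}) = 7
G(43) = mex({0, 1, 3, 4, 5, 7, 9, 10, 12, 15}) = 2
G(44) = mex({0, 2, 3, 4, 5, 6, 7, 9, 10, 12, 15}) = 1
G(45) = mex({0, 1, 2, 3, 4, 5, 6, 7, 9, 10, 12, 14}) = 8
G(46) = mex({0, 1, 3, 4, 5, 7, 8, 11, 12, 14}) = 2
G(47) = mex({0, 1, 2, 3, 4, 5, 6, 8, 9, 10, 11, 12}) = 7
Therefore G(47) = 7.

7


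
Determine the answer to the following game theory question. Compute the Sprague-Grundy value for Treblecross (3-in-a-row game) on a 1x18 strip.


Treblecross: place X on empty cells; 3-in-a-row wins.
Playing within two cells of an existing X lets the opponent win at once, so sensible play treats the cells i-2..i+2 around each X as dead. The player left with no safe cell loses, so this is a normal-play take-away game on strips of safe cells.
Placing X at cell i (0-indexed) of a strip of k safe cells leaves independent strips of sizes max(0, i-2) and max(0, k-i-3). Hence G(k) = mex{ G(max(0,i-2)) XOR G(max(0,k-i-3)) : 0 <= i < k }, with G(0) = 0.
G(1): splits (0,0):0^0=0 -> mex({0}) = 1
G(2): splits (0,0):0^0=0 -> mex({0}) = 1
G(3): splits (0,0):0^0=0 -> mex({0}) = 1
G(4): splits (0,1):0^1=1 (0,0):0^0=0 -> mex({0, 1}) = 2
G(5): splits (0,2):0^1=1 (0,1):0^1=1 (0,0):0^0=0 -> mex({0, 1}) = 2
G(6) = mex({1}) = 0
G(7) = mex({0, 1, 2}) = 3
G(8) = mex({0, 1, 2}) = 3
G(9) = mex({0, 2}) = 1
G(10) = mex({0, 2, 3}) = 1
G(11) = mex({0, 3}) = 1
G(12) = mex({1, 3}) = 0
G(13) = mex({0, 1, 2, 3}) = 4
G(14) = mex({0, 1, 2}) = 3
G(15) = mex({0, 1, 2}) = 3
G(16) = mex({0, 1, 2, 4}) = 3
G(17) = mex({0, 1, 3, 4}) = 2
G(18) = mex({0, 1, 3, 4}) = 2
Therefore G(18) = 2.

2


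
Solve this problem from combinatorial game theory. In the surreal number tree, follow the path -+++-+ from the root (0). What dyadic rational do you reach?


Sign expansion: -+++-+
Rule: track bounds (lo, hi), initially (-inf, +inf). On '+', the current value becomes lo and we move to the simplest number in (value, hi): value + 1 if hi = +inf, otherwise the midpoint (value + hi)/2. On '-', the current value becomes hi and we move to value - 1 if lo = -inf, otherwise the midpoint (lo + value)/2.
Start at 0.
Step 1: sign = -, move left. Bounds: (-inf, 0). Value = -1
Step 2: sign = +, move right. Bounds: (-1, 0). Value = -1/2
Step 3: sign = +, move right. Bounds: (-1/2, 0). Value = -1/4
Step 4: sign = +, move right. Bounds: (-1/4, 0). Value = -1/8
Step 5: sign = -, move left. Bounds: (-1/4, -1/8). Value = -3/16
Step 6: sign = +, move right. Bounds: (-3/16, -1/8). Value = -5/32
The surreal number with sign expansion -+++-+ is -5/32.

-5/32


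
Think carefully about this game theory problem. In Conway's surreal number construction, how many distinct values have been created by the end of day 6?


Day 0: {|} = 0 is born. Count = 1.
Day n: the number of surreal numbers born by day n is 2^(n+1) - 1.
By day 0: 2^1 - 1 = 1
By day 1: 2^2 - 1 = 3
By day 2: 2^3 - 1 = 7
By day 3: 2^4 - 1 = 15
By day 4: 2^5 - 1 = 31
By day 5: 2^6 - 1 = 63
By day 6: 2^7 - 1 = 127
By day 6: 127 surreal numbers.

127


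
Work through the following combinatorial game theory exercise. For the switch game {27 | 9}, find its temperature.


The game is {27 | 9}, a switch {a | b} with numbers a > b.
Cooling {a | b} by t gives {a - t | b + t}, which stops being hot when a - t = b + t, i.e. at t = (a - b)/2. So the temperature of a switch is (a - b)/2.
Temperature = (Left option - Right option) / 2
= (27 - (9)) / 2
= 18 / 2
= 9

9


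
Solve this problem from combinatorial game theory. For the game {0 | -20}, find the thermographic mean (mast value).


Game = {0 | -20}, a switch {a | b} with numbers a > b.
Its thermograph has left wall a - t and right wall b + t, which meet at t = (a - b)/2, where both equal (a + b)/2. So the mast (mean value) is at (a + b)/2.
Mean = (0 + (-20))/2 = -20/2 = -10

-10


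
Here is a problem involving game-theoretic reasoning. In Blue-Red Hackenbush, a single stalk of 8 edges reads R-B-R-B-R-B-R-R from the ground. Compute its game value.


Edges (from ground): R-B-R-B-R-B-R-R
By Berlekamp's sign-expansion rule, a Blue-Red Hackenbush stalk has the value of the surreal number whose sign sequence is the edge sequence with B -> + and R -> -.
Sign sequence: -+-+-+--
Trace the sign expansion in the surreal number tree, starting from 0:
Edge 1: R (sign -) -> bounds (-inf, 0), value = -1
Edge 2: B (sign +) -> bounds (-1, 0), value = -1/2
Edge 3: R (sign -) -> bounds (-1, -1/2), value = -3/4
Edge 4: B (sign +) -> bounds (-3/4, -1/2), value = -5/8
Edge 5: R (sign -) -> bounds (-3/4, -5/8), value = -11/16
Edge 6: B (sign +) -> bounds (-11/16, -5/8), value = -21/32
Edge 7: R (sign -) -> bounds (-11/16, -21/32), value = -43/64
Edge 8: R (sign -) -> bounds (-11/16, -43/64), value = -87/128
Game value = -87/128

-87/128


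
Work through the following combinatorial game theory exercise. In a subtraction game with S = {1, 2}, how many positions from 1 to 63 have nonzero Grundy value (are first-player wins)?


Subtraction set S = {1, 2}, so G(n) = n mod 3.
G(n) = 0 when n is a multiple of 3.
Multiples of 3 in [1, 63]: 21
N-positions (nonzero Grundy) = 63 - 21 = 42

42


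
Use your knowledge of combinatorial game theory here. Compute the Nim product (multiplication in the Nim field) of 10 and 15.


Nim multiplication is bilinear over XOR: (u XOR v) * w = (u*w) XOR (v*w).
So we split each operand into its bit components and XOR the pairwise Nim products.
10 = 2 + 8 (as XOR of powers of 2).
15 = 1 + 2 + 4 + 8 (as XOR of powers of 2).
Using the standard Nim-product table on single bits:
  2*2 = 3,   2*4 = 8,   2*8 = 12,
  4*4 = 6,   4*8 = 11,  8*8 = 13,
and  1*x = x (identity), k*l = l*k (commutative).
Pairwise Nim products:
  2 * 1 = 2
  2 * 2 = 3
  2 * 4 = 8
  2 * 8 = 12
  8 * 1 = 8
  8 * 2 = 12
  8 * 4 = 11
  8 * 8 = 13
XOR them: 2 XOR 3 XOR 8 XOR 12 XOR 8 XOR 12 XOR 11 XOR 13 = 7.
Result: 10 * 15 = 7 (in Nim).

7


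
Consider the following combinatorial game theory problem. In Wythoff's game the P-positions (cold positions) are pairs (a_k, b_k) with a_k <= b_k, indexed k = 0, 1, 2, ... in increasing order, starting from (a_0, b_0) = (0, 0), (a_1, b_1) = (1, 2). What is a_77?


By Wythoff's theorem, a_k = floor(k * phi) and b_k = floor(k * phi^2) = a_k + k, where phi = (1 + sqrt(5))/2 is the golden ratio.
phi = (1 + sqrt(5))/2 = 1.618034
k = 77
k * phi = 77 * 1.618034 = 124.588617
a_77 = floor(k * phi) = 124

124


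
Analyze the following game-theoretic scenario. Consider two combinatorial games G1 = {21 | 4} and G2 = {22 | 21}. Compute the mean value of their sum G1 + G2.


G1 = {21 | 4}, G2 = {22 | 21}
Each is a switch {a | b} with numbers a > b; its mean value is (a + b)/2, and mean value is additive over game sums: m(G1 + G2) = m(G1) + m(G2).
Mean of G1 = (21 + (4))/2 = 25/2 = 25/2
Mean of G2 = (22 + (21))/2 = 43/2 = 43/2
Mean of G1 + G2 = 25/2 + 43/2 = 34

34


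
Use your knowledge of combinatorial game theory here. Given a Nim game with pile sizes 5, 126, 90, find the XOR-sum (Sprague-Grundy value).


We need the XOR (exclusive or) of all pile sizes.
After XOR-ing pile 1 (size 5): 0 XOR 5 = 5
After XOR-ing pile 2 (size 126): 5 XOR 126 = 123
After XOR-ing pile 3 (size 90): 123 XOR 90 = 33
The Nim-value of this position is 33.

33


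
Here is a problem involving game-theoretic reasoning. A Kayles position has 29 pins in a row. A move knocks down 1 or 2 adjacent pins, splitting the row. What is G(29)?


Kayles: a move removes 1 or 2 adjacent pins from a contiguous row.
Removing pins from a row of k leaves two independent rows (a, b) with a + b = k - 1 (one pin) or a + b = k - 2 (two pins); an end removal gives a = 0.
By Sprague-Grundy, G(k) = mex{ G(a) XOR G(b) } over all these splits. G(0) = 0.
G(1): splits (0,0):0^0=0 -> mex({0}) = 1
G(2): splits (0,1):0^1=1 (0,0):0^0=0 -> mex({0, 1}) = 2
G(3): splits (0,2):0^2=2 (1,1):1^1=0 (0,1):0^1=1 -> mex({0, 1, 2}) = 3
G(4): splits (0,3):0^3=3 (1,2):1^2=3 (0,2):0^2=2 (1,1):1^1=0 -> mex({0, 2, 3}) = 1
G(5): splits (0,4):0^1=1 (1,3):1^3=2 (2,2):2^2=0 (0,3):0^3=3 (1,2):1^2=3 -> mex({0, 1, 2, 3}) = 4
G(6) = mex({0, 1, 2, 4}) = 3
G(7) = mex({0, 1, 3, 4, 5}) = 2
G(8) = mex({0, 2, 3, 5, 6}) = 1
G(9) = mex({0, 1, 2, 3, 6, 7}) = 4
G(10) = mex({0, 1, 3, 4, 5, 7}) = 2
G(11) = mex({0, 1, 2, 3, 4, 5}) = 6
G(12) = mex({0, 1, 2, 3, 5, 6, 7}) = 4
G(13) = mex({0, 2, 3, 4, 6, 7}) = 1
G(14) = mex({0, 1, 4, 5, 6, 7}) = 2
G(15) = mex({0, 1, 2, 3, 4, 5, 6}) = 7
G(16) = mex({0, 2, 3, 5, 6, 7}) = 1
G(17) = mex({0, 1, 2, 3, 5, 6, 7}) = 4
G(18) = mex({0, 1, 2, 4, 5, 6}) = 3
G(19) = mex({0, 1, 3, 4, 5, 7}) = 2
G(20) = mex({0, 2, 3, 4, 5, 6, 7}) = 1
G(21) = mex({0, 1, 2, 3, 5, 6, 7}) = 4
G(22) = mex({0, 1, 2, 3, 4, 5, 7}) = 6
G(23) = mex({0, 1, 2, 3, 4, 5, 6}) = 7
G(24) = mex({0, 1, 2, 3, 5, 6, 7}) = 4
G(25) = mex({0, 2, 3, 4, 6, 7}) = 1
G(26) = mex({0, 1, 3, 4, 5, 6, 7}) = 2
G(27) = mex({0, 1, 2, 3, 4, 5, 6, 7}) = 8
G(28) = mex({0, 1, 2, 3, 4, 6, 7, 8}) = 5
G(29) = mex({0, 1, 2, 3, 5, 6, 7, 8, 9}) = 4
Therefore G(29) = 4.

4


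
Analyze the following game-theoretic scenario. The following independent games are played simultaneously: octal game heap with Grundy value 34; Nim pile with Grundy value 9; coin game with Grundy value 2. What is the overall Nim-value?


By the Sprague-Grundy theorem, the Grundy value of a sum of games is the XOR of individual Grundy values.
octal game heap: Grundy value = 34. Running XOR: 0 XOR 34 = 34
Nim pile: Grundy value = 9. Running XOR: 34 XOR 9 = 43
coin game: Grundy value = 2. Running XOR: 43 XOR 2 = 41
The combined Grundy value is 41.

41


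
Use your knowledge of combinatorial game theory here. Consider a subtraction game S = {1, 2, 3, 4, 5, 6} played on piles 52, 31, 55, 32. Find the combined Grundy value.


Subtraction set: {1, 2, 3, 4, 5, 6}
For this subtraction set, G(n) = n mod 7 (period = max + 1 = 7).
Pile 1 (size 52): G(52) = 52 mod 7 = 3
Pile 2 (size 31): G(31) = 31 mod 7 = 3
Pile 3 (size 55): G(55) = 55 mod 7 = 6
Pile 4 (size 32): G(32) = 32 mod 7 = 4
Total Grundy value = XOR of all: 3 XOR 3 XOR 6 XOR 4 = 2

2


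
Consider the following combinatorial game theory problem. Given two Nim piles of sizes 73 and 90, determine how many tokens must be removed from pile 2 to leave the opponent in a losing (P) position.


Piles: 73 and 90
Current XOR: 73 XOR 90 = 19 (non-zero, so this is an N-position).
To make the XOR zero, we need to find a move that balances the piles.
For pile 2 (size 90): target = 90 XOR 19 = 73
We reduce pile 2 from 90 to 73.
Tokens removed: 90 - 73 = 17
Verification: 73 XOR 73 = 0

17


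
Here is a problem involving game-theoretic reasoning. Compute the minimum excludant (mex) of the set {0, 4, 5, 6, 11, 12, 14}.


Set = {0, 4, 5, 6, 11, 12, 14}
0 is in the set.
1 is NOT in the set. This is the mex.
mex = 1

1


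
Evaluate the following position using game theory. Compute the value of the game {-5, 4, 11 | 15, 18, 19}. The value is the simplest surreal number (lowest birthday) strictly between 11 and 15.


Left options: {-5, 4, 11}, max = 11
Right options: {15, 18, 19}, min = 15
All options are numbers and max(Left) < min(Right), so by the simplicity theorem the value is the simplest (earliest-born) number strictly between 11 and 15.
Integers 12 through 14 all lie strictly between 11 and 15.
Among integers, the simplest (lowest birthday = smallest |n|; 0 is born on day 0, +-n on day n) is 12.
No non-integer in the interval can be simpler: if x is a non-integer in the interval, then floor(x) or ceil(x) also lies in the interval (the interval contains an integer), and both are proper prefixes of x's sign expansion, i.e. born earlier. So the game value is 12.
Game value = 12

12


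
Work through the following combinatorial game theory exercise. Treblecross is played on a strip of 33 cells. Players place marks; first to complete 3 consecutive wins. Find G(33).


Treblecross: place X on empty cells; 3-in-a-row wins.
Playing within two cells of an existing X lets the opponent win at once, so sensible play treats the cells i-2..i+2 around each X as dead. The player left with no safe cell loses, so this is a normal-play take-away game on strips of safe cells.
Placing X at cell i (0-indexed) of a strip of k safe cells leaves independent strips of sizes max(0, i-2) and max(0, k-i-3). Hence G(k) = mex{ G(max(0,i-2)) XOR G(max(0,k-i-3)) : 0 <= i < k }, with G(0) = 0.
G(1): splits (0,0):0^0=0 -> mex({0}) = 1
G(2): splits (0,0):0^0=0 -> mex({0}) = 1
G(3): splits (0,0):0^0=0 -> mex({0}) = 1
G(4): splits (0,1):0^1=1 (0,0):0^0=0 -> mex({0, 1}) = 2
G(5): splits (0,2):0^1=1 (0,1):0^1=1 (0,0):0^0=0 -> mex({0, 1}) = 2
G(6) = mex({1}) = 0
G(7) = mex({0, 1, 2}) = 3
G(8) = mex({0, 1, 2}) = 3
G(9) = mex({0, 2}) = 1
G(10) = mex({0, 2, 3}) = 1
G(11) = mex({0, 3}) = 1
G(12) = mex({1, 3}) = 0
G(13) = mex({0, 1, 2, 3}) = 4
G(14) = mex({0, 1, 2}) = 3
G(15) = mex({0, 1, 2}) = 3
G(16) = mex({0, 1, 2, 4}) = 3
G(17) = mex({0, 1, 3, 4}) = 2
G(18) = mex({0, 1, 3, 4}) = 2
G(19) = mex({0, 1, 3, 5}) = 2
G(20) = mex({0, 1, 2, 3, 5}) = 4
G(21) = mex({0, 1, 2, 3, 5}) = 4
G(22) = mex({1, 2, 6}) = 0
G(23) = mex({0, 1, 2, 3, 4, 6}) = 5
G(24) = mex({0, 1, 2, 3, 4}) = 5
G(25) = mex({0, 1, 3, 4, 7}) = 2
G(26) = mex({0, 1, 3, 4, 5, 7}) = 2
G(27) = mex({0, 1, 3, 5}) = 2
G(28) = mex({0, 1, 2, 5}) = 3
G(29) = mex({0, 1, 2, 4, 5, 6}) = 3
G(30) = mex({1, 2, 4, 6}) = 0
G(31) = mex({0, 1, 2, 3, 4, 6}) = 5
G(32) = mex({1, 2, 3, 4, 7}) = 0
G(33) = mex({0, 3, 7}) = 1
Therefore G(33) = 1.

1


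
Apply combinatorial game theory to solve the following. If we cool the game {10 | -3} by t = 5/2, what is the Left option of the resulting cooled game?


Original game: {10 | -3} (a switch {a | b} with a > b).
Cooling by t (for t below the temperature (a - b)/2 = 13/2) taxes each move by t: {a | b} cooled by t is {a - t | b + t}.
Cooling amount: t = 5/2
Cooled Left option: 10 - 5/2 = 15/2
Cooled Right option: -3 + 5/2 = -1/2
Cooled game: {15/2 | -1/2}
Left option = 15/2

15/2


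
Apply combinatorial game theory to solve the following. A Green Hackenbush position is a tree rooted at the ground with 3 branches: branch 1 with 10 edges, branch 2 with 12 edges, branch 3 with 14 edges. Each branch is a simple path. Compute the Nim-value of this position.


The tree has 3 branches from the ground vertex.
In Green Hackenbush, the Nim-value of a simple path of length k is k.
Branch 1: length 10, Nim-value = 10
Branch 2: length 12, Nim-value = 12
Branch 3: length 14, Nim-value = 14
Total Nim-value = XOR of all branch values:
0 XOR 10 = 10
10 XOR 12 = 6
6 XOR 14 = 8
Nim-value of the tree = 8

8


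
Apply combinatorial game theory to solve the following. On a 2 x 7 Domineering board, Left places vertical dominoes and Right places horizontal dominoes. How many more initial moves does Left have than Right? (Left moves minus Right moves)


Board is 2 x 7 (rows x cols).
Left (vertical) placements: (rows-1) * cols = 1 * 7 = 7
Right (horizontal) placements: rows * (cols-1) = 2 * 6 = 12
Advantage = Left - Right = 7 - 12 = -5

-5


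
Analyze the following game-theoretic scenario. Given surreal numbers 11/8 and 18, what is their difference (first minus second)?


x = 11/8, y = 18
Converting to common denominator: 8
x = 11/8, y = 144/8
x - y = 11/8 - 18 = -133/8

-133/8


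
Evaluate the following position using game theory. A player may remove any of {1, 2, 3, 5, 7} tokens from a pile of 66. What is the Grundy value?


The subtraction set is S = {1, 2, 3, 5, 7}.
G(k) = mex{ G(k - s) : s in S, s <= k }. We compute iteratively: G(0) = 0.
G(1) = mex({0}) = 1
G(2) = mex({0, 1}) = 2
G(3) = mex({0, 1, 2}) = 3
G(4) = mex({1, 2, 3}) = 0
G(5) = mex({0, 2, 3}) = 1
G(6) = mex({0, 1, 3}) = 2
G(7) = mex({0, 1, 2}) = 3
G(8) = mex({1, 2, 3}) = 0
G(9) = mex({0, 2, 3}) = 1
G(10) = mex({0, 1, 3}) = 2
Observe that G(4)..G(10) = 0, 1, 2, 3, 0, 1, 2 repeats G(0)..G(6) = 0, 1, 2, 3, 0, 1, 2.
For k >= max(S) = 7, G(k) is determined by the previous 7 values G(k-7)..G(k-1); a window of 7 consecutive values has recurred shifted by 4, so by induction G(k + 4) = G(k) for all k >= 0: the sequence is periodic from the start with period 4.
One period: G(0..3) = 0, 1, 2, 3.
66 mod 4 = 2, so G(66) = G(2) = 2.

2


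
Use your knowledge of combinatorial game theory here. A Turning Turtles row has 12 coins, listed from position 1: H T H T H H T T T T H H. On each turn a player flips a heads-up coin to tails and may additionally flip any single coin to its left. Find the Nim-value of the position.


Coins: H T H T H H T T T T H H
Key fact: a single head at position k behaves exactly like a Nim heap of size k (turning it to T and optionally flipping a coin at j < k corresponds to moving the heap from k to j, or to 0), and heads combine as a disjunctive sum (two heads at the same place would cancel, matching j XOR j = 0). So the Nim-value is the XOR of the 1-indexed positions of the heads.
Face-up positions (1-indexed): [1, 3, 5, 6, 11, 12]
XOR 0 with 1: 0 XOR 1 = 1
XOR 1 with 3: 1 XOR 3 = 2
XOR 2 with 5: 2 XOR 5 = 7
XOR 7 with 6: 7 XOR 6 = 1
XOR 1 with 11: 1 XOR 11 = 10
XOR 10 with 12: 10 XOR 12 = 6
Nim-value = 6

6


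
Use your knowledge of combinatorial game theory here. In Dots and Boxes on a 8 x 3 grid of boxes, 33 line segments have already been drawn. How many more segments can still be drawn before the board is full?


Grid: 8 x 3 boxes, i.e. 9 rows and 4 columns of dots.
Horizontal edges: (rows + 1) * cols = 9 * 3 = 27
Vertical edges: rows * (cols + 1) = 8 * 4 = 32
Total edges: 27 + 32 = 59
Edges drawn: 33
Remaining: 59 - 33 = 26

26


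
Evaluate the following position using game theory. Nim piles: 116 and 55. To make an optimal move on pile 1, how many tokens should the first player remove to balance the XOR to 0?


Piles: 116 and 55
Current XOR: 116 XOR 55 = 67 (non-zero, so this is an N-position).
To make the XOR zero, we need to find a move that balances the piles.
For pile 1 (size 116): target = 116 XOR 67 = 55
We reduce pile 1 from 116 to 55.
Tokens removed: 116 - 55 = 61
Verification: 55 XOR 55 = 0

61


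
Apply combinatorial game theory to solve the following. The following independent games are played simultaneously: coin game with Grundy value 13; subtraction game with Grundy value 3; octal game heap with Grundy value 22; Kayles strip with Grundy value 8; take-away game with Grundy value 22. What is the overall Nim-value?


By the Sprague-Grundy theorem, the Grundy value of a sum of games is the XOR of individual Grundy values.
coin game: Grundy value = 13. Running XOR: 0 XOR 13 = 13
subtraction game: Grundy value = 3. Running XOR: 13 XOR 3 = 14
octal game heap: Grundy value = 22. Running XOR: 14 XOR 22 = 24
Kayles strip: Grundy value = 8. Running XOR: 24 XOR 8 = 16
take-away game: Grundy value = 22. Running XOR: 16 XOR 22 = 6
The combined Grundy value is 6.

6


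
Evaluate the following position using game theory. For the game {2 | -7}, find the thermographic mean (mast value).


Game = {2 | -7}, a switch {a | b} with numbers a > b.
Its thermograph has left wall a - t and right wall b + t, which meet at t = (a - b)/2, where both equal (a + b)/2. So the mast (mean value) is at (a + b)/2.
Mean = (2 + (-7))/2 = -5/2 = -5/2

-5/2


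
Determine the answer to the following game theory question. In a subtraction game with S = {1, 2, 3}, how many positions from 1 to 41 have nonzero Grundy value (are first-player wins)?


Subtraction set S = {1, 2, 3}, so G(n) = n mod 4.
G(n) = 0 when n is a multiple of 4.
Multiples of 4 in [1, 41]: 10
N-positions (nonzero Grundy) = 41 - 10 = 31

31


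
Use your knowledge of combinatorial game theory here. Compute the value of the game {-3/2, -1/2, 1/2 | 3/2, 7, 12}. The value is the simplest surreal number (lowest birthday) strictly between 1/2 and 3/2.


Left options: {-3/2, -1/2, 1/2}, max = 1/2
Right options: {3/2, 7, 12}, min = 3/2
All options are numbers and max(Left) < min(Right), so by the simplicity theorem the value is the simplest (earliest-born) number strictly between 1/2 and 3/2.
The only integer strictly between 1/2 and 3/2 is 1.
No non-integer in the interval can be simpler: if x is a non-integer in the interval, then floor(x) or ceil(x) also lies in the interval (the interval contains an integer), and both are proper prefixes of x's sign expansion, i.e. born earlier. So the game value is 1.
Game value = 1

1


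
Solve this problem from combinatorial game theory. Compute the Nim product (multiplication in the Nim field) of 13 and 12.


Nim multiplication is bilinear over XOR: (u XOR v) * w = (u*w) XOR (v*w).
So we split each operand into its bit components and XOR the pairwise Nim products.
13 = 1 + 4 + 8 (as XOR of powers of 2).
12 = 4 + 8 (as XOR of powers of 2).
Using the standard Nim-product table on single bits:
  2*2 = 3,   2*4 = 8,   2*8 = 12,
  4*4 = 6,   4*8 = 11,  8*8 = 13,
and  1*x = x (identity), k*l = l*k (commutative).
Pairwise Nim products:
  1 * 4 = 4
  1 * 8 = 8
  4 * 4 = 6
  4 * 8 = 11
  8 * 4 = 11
  8 * 8 = 13
XOR them: 4 XOR 8 XOR 6 XOR 11 XOR 11 XOR 13 = 7.
Result: 13 * 12 = 7 (in Nim).

7


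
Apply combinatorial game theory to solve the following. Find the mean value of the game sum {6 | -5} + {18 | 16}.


G1 = {6 | -5}, G2 = {18 | 16}
Each is a switch {a | b} with numbers a > b; its mean value is (a + b)/2, and mean value is additive over game sums: m(G1 + G2) = m(G1) + m(G2).
Mean of G1 = (6 + (-5))/2 = 1/2 = 1/2
Mean of G2 = (18 + (16))/2 = 34/2 = 17
Mean of G1 + G2 = 1/2 + 17 = 35/2

35/2


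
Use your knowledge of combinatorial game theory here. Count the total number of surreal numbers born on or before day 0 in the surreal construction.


Day 0: {|} = 0 is born. Count = 1.
Day n: the number of surreal numbers born by day n is 2^(n+1) - 1.
By day 0: 2^1 - 1 = 1
By day 0: 1 surreal numbers.

1


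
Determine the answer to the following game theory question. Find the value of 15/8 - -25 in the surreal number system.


x = 15/8, y = -25
Converting to common denominator: 8
x = 15/8, y = -200/8
x - y = 15/8 - -25 = 215/8

215/8


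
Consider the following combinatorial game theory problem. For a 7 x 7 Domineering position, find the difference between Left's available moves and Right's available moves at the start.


Board is 7 x 7 (rows x cols).
Left (vertical) placements: (rows-1) * cols = 6 * 7 = 42
Right (horizontal) placements: rows * (cols-1) = 7 * 6 = 42
Advantage = Left - Right = 42 - 42 = 0

0
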